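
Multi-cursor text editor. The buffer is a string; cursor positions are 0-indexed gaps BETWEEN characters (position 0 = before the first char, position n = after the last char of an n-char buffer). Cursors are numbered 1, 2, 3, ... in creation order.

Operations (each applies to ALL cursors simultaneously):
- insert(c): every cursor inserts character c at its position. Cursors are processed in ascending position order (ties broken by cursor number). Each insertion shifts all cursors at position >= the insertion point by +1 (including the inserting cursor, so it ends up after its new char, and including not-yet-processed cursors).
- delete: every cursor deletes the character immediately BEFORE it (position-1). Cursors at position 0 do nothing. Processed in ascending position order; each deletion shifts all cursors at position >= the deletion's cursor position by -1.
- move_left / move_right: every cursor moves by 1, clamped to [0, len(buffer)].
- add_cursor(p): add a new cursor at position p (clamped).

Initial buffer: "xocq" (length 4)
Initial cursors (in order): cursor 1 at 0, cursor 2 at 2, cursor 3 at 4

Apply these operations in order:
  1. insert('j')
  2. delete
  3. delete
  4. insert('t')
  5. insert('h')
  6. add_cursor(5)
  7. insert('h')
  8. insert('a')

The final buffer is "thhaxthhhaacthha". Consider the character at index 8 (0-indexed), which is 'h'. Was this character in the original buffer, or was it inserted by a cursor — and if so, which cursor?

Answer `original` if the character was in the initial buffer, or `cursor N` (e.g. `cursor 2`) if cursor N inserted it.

Answer: cursor 4

Derivation:
After op 1 (insert('j')): buffer="jxojcqj" (len 7), cursors c1@1 c2@4 c3@7, authorship 1..2..3
After op 2 (delete): buffer="xocq" (len 4), cursors c1@0 c2@2 c3@4, authorship ....
After op 3 (delete): buffer="xc" (len 2), cursors c1@0 c2@1 c3@2, authorship ..
After op 4 (insert('t')): buffer="txtct" (len 5), cursors c1@1 c2@3 c3@5, authorship 1.2.3
After op 5 (insert('h')): buffer="thxthcth" (len 8), cursors c1@2 c2@5 c3@8, authorship 11.22.33
After op 6 (add_cursor(5)): buffer="thxthcth" (len 8), cursors c1@2 c2@5 c4@5 c3@8, authorship 11.22.33
After op 7 (insert('h')): buffer="thhxthhhcthh" (len 12), cursors c1@3 c2@8 c4@8 c3@12, authorship 111.2224.333
After op 8 (insert('a')): buffer="thhaxthhhaacthha" (len 16), cursors c1@4 c2@11 c4@11 c3@16, authorship 1111.222424.3333
Authorship (.=original, N=cursor N): 1 1 1 1 . 2 2 2 4 2 4 . 3 3 3 3
Index 8: author = 4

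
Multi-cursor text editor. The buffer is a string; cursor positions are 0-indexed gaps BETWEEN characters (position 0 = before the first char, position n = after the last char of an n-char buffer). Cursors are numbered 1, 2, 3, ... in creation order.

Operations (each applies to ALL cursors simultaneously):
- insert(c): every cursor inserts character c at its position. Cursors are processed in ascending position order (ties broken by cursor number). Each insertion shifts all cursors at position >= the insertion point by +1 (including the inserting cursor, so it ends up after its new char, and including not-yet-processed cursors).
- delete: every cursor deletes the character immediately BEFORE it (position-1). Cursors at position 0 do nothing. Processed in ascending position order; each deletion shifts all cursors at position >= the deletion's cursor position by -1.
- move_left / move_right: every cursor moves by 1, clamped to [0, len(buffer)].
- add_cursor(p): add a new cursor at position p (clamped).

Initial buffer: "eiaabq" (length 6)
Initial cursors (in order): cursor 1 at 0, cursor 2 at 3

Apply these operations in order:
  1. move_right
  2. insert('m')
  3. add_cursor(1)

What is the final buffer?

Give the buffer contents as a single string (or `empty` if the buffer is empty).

Answer: emiaambq

Derivation:
After op 1 (move_right): buffer="eiaabq" (len 6), cursors c1@1 c2@4, authorship ......
After op 2 (insert('m')): buffer="emiaambq" (len 8), cursors c1@2 c2@6, authorship .1...2..
After op 3 (add_cursor(1)): buffer="emiaambq" (len 8), cursors c3@1 c1@2 c2@6, authorship .1...2..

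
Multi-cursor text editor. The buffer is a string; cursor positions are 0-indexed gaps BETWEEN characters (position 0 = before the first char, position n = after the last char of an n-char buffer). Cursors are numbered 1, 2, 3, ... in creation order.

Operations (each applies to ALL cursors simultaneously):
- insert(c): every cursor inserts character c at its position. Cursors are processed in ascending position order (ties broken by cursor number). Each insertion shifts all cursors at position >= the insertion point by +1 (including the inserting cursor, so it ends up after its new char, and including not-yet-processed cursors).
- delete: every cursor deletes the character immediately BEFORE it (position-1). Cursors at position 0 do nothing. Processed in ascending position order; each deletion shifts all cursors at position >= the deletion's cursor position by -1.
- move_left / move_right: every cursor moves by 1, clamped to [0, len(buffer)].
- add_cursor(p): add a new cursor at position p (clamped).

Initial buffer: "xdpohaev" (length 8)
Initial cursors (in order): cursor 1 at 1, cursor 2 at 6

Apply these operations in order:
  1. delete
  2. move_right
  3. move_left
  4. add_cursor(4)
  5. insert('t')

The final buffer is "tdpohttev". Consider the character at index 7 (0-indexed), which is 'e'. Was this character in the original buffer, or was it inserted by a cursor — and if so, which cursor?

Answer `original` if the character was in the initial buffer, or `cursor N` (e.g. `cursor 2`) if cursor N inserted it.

Answer: original

Derivation:
After op 1 (delete): buffer="dpohev" (len 6), cursors c1@0 c2@4, authorship ......
After op 2 (move_right): buffer="dpohev" (len 6), cursors c1@1 c2@5, authorship ......
After op 3 (move_left): buffer="dpohev" (len 6), cursors c1@0 c2@4, authorship ......
After op 4 (add_cursor(4)): buffer="dpohev" (len 6), cursors c1@0 c2@4 c3@4, authorship ......
After op 5 (insert('t')): buffer="tdpohttev" (len 9), cursors c1@1 c2@7 c3@7, authorship 1....23..
Authorship (.=original, N=cursor N): 1 . . . . 2 3 . .
Index 7: author = original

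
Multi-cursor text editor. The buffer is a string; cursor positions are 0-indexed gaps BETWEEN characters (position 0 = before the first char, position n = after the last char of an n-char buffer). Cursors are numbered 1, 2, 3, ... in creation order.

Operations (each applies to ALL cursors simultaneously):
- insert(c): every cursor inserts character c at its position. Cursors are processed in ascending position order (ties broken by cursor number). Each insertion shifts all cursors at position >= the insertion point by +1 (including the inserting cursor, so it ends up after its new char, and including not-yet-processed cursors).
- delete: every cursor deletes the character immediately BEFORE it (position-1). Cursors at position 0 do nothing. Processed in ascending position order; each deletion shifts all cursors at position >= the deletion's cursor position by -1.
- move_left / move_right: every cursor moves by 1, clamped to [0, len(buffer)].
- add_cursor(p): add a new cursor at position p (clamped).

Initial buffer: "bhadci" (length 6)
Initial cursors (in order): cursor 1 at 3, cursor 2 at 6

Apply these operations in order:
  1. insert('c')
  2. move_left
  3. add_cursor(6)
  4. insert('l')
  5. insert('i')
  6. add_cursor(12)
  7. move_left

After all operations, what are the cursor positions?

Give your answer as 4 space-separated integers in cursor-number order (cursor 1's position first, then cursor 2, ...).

Answer: 4 12 9 11

Derivation:
After op 1 (insert('c')): buffer="bhacdcic" (len 8), cursors c1@4 c2@8, authorship ...1...2
After op 2 (move_left): buffer="bhacdcic" (len 8), cursors c1@3 c2@7, authorship ...1...2
After op 3 (add_cursor(6)): buffer="bhacdcic" (len 8), cursors c1@3 c3@6 c2@7, authorship ...1...2
After op 4 (insert('l')): buffer="bhalcdclilc" (len 11), cursors c1@4 c3@8 c2@10, authorship ...11..3.22
After op 5 (insert('i')): buffer="bhalicdcliilic" (len 14), cursors c1@5 c3@10 c2@13, authorship ...111..33.222
After op 6 (add_cursor(12)): buffer="bhalicdcliilic" (len 14), cursors c1@5 c3@10 c4@12 c2@13, authorship ...111..33.222
After op 7 (move_left): buffer="bhalicdcliilic" (len 14), cursors c1@4 c3@9 c4@11 c2@12, authorship ...111..33.222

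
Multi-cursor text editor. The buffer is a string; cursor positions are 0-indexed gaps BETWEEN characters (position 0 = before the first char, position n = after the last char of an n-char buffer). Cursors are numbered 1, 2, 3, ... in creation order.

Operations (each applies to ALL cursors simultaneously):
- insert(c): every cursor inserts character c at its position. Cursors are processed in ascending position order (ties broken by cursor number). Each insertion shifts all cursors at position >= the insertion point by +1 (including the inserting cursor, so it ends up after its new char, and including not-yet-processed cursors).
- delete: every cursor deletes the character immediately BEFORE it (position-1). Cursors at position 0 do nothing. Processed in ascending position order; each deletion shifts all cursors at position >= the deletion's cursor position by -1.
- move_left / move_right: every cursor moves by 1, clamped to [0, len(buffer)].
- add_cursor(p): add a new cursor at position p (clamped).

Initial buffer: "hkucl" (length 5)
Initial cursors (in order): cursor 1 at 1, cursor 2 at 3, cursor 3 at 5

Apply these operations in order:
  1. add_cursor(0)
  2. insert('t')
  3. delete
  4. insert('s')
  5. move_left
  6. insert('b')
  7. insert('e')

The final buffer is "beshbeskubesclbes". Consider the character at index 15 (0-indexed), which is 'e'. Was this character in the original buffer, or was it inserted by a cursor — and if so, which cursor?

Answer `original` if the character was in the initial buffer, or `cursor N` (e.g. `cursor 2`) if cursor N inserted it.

Answer: cursor 3

Derivation:
After op 1 (add_cursor(0)): buffer="hkucl" (len 5), cursors c4@0 c1@1 c2@3 c3@5, authorship .....
After op 2 (insert('t')): buffer="thtkutclt" (len 9), cursors c4@1 c1@3 c2@6 c3@9, authorship 4.1..2..3
After op 3 (delete): buffer="hkucl" (len 5), cursors c4@0 c1@1 c2@3 c3@5, authorship .....
After op 4 (insert('s')): buffer="shskuscls" (len 9), cursors c4@1 c1@3 c2@6 c3@9, authorship 4.1..2..3
After op 5 (move_left): buffer="shskuscls" (len 9), cursors c4@0 c1@2 c2@5 c3@8, authorship 4.1..2..3
After op 6 (insert('b')): buffer="bshbskubsclbs" (len 13), cursors c4@1 c1@4 c2@8 c3@12, authorship 44.11..22..33
After op 7 (insert('e')): buffer="beshbeskubesclbes" (len 17), cursors c4@2 c1@6 c2@11 c3@16, authorship 444.111..222..333
Authorship (.=original, N=cursor N): 4 4 4 . 1 1 1 . . 2 2 2 . . 3 3 3
Index 15: author = 3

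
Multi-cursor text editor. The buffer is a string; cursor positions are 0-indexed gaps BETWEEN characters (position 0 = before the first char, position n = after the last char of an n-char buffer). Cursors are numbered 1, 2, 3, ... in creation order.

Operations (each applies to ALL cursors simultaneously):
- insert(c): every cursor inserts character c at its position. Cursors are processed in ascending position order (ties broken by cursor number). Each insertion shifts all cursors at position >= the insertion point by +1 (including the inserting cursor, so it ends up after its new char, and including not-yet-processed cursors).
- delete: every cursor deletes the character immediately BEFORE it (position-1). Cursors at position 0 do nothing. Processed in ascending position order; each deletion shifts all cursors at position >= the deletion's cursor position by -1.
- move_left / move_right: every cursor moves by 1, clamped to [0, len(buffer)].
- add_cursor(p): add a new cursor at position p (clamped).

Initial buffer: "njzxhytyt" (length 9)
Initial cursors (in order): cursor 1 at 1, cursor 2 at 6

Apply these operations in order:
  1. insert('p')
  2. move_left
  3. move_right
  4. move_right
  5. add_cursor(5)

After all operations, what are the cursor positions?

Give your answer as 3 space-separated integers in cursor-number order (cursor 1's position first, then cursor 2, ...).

Answer: 3 9 5

Derivation:
After op 1 (insert('p')): buffer="npjzxhyptyt" (len 11), cursors c1@2 c2@8, authorship .1.....2...
After op 2 (move_left): buffer="npjzxhyptyt" (len 11), cursors c1@1 c2@7, authorship .1.....2...
After op 3 (move_right): buffer="npjzxhyptyt" (len 11), cursors c1@2 c2@8, authorship .1.....2...
After op 4 (move_right): buffer="npjzxhyptyt" (len 11), cursors c1@3 c2@9, authorship .1.....2...
After op 5 (add_cursor(5)): buffer="npjzxhyptyt" (len 11), cursors c1@3 c3@5 c2@9, authorship .1.....2...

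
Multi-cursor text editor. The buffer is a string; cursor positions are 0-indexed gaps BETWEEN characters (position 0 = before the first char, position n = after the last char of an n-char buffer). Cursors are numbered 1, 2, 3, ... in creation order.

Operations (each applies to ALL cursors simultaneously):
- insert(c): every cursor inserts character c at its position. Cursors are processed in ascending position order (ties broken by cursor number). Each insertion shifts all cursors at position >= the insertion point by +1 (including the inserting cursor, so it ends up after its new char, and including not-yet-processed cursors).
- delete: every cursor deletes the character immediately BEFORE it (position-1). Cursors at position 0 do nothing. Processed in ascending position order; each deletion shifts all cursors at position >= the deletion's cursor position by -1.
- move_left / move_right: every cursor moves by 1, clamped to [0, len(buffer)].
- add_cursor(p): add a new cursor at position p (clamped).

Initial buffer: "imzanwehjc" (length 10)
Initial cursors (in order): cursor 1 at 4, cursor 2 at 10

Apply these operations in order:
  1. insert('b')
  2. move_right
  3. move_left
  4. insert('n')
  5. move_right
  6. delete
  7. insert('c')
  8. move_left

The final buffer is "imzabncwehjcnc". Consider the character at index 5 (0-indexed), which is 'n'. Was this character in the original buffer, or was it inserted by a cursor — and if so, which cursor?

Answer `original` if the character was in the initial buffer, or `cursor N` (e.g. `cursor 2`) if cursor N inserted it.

Answer: cursor 1

Derivation:
After op 1 (insert('b')): buffer="imzabnwehjcb" (len 12), cursors c1@5 c2@12, authorship ....1......2
After op 2 (move_right): buffer="imzabnwehjcb" (len 12), cursors c1@6 c2@12, authorship ....1......2
After op 3 (move_left): buffer="imzabnwehjcb" (len 12), cursors c1@5 c2@11, authorship ....1......2
After op 4 (insert('n')): buffer="imzabnnwehjcnb" (len 14), cursors c1@6 c2@13, authorship ....11......22
After op 5 (move_right): buffer="imzabnnwehjcnb" (len 14), cursors c1@7 c2@14, authorship ....11......22
After op 6 (delete): buffer="imzabnwehjcn" (len 12), cursors c1@6 c2@12, authorship ....11.....2
After op 7 (insert('c')): buffer="imzabncwehjcnc" (len 14), cursors c1@7 c2@14, authorship ....111.....22
After op 8 (move_left): buffer="imzabncwehjcnc" (len 14), cursors c1@6 c2@13, authorship ....111.....22
Authorship (.=original, N=cursor N): . . . . 1 1 1 . . . . . 2 2
Index 5: author = 1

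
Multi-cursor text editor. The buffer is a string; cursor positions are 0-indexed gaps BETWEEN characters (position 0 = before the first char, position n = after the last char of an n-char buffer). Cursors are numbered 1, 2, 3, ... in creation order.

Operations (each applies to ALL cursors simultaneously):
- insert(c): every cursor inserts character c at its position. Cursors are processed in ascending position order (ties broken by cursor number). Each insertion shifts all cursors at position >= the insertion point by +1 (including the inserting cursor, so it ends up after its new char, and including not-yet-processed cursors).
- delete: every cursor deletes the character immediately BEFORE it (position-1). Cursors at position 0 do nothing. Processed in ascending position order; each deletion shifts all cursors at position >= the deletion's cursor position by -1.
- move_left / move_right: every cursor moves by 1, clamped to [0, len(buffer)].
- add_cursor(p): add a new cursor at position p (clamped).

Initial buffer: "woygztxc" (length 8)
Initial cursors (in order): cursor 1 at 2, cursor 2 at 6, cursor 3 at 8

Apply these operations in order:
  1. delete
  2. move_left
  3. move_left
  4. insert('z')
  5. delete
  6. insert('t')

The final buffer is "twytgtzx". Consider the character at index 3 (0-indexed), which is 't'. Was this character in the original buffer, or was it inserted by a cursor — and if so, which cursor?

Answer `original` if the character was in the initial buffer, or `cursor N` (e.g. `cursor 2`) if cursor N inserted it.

Answer: cursor 2

Derivation:
After op 1 (delete): buffer="wygzx" (len 5), cursors c1@1 c2@4 c3@5, authorship .....
After op 2 (move_left): buffer="wygzx" (len 5), cursors c1@0 c2@3 c3@4, authorship .....
After op 3 (move_left): buffer="wygzx" (len 5), cursors c1@0 c2@2 c3@3, authorship .....
After op 4 (insert('z')): buffer="zwyzgzzx" (len 8), cursors c1@1 c2@4 c3@6, authorship 1..2.3..
After op 5 (delete): buffer="wygzx" (len 5), cursors c1@0 c2@2 c3@3, authorship .....
After op 6 (insert('t')): buffer="twytgtzx" (len 8), cursors c1@1 c2@4 c3@6, authorship 1..2.3..
Authorship (.=original, N=cursor N): 1 . . 2 . 3 . .
Index 3: author = 2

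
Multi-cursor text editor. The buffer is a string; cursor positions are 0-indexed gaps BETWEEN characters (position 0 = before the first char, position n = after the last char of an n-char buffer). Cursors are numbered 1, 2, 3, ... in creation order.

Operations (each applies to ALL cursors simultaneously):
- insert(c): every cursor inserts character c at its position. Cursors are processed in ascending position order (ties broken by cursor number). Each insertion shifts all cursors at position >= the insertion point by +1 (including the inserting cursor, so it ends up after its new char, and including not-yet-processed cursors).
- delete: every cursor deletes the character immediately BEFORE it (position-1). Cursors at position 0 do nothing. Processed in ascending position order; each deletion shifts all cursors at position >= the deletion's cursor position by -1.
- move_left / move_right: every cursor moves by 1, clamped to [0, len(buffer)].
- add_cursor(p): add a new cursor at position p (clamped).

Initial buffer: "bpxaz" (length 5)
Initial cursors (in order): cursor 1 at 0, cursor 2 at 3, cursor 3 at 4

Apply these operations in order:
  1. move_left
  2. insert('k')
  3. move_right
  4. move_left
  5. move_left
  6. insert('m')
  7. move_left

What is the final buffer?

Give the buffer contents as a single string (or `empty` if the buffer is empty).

After op 1 (move_left): buffer="bpxaz" (len 5), cursors c1@0 c2@2 c3@3, authorship .....
After op 2 (insert('k')): buffer="kbpkxkaz" (len 8), cursors c1@1 c2@4 c3@6, authorship 1..2.3..
After op 3 (move_right): buffer="kbpkxkaz" (len 8), cursors c1@2 c2@5 c3@7, authorship 1..2.3..
After op 4 (move_left): buffer="kbpkxkaz" (len 8), cursors c1@1 c2@4 c3@6, authorship 1..2.3..
After op 5 (move_left): buffer="kbpkxkaz" (len 8), cursors c1@0 c2@3 c3@5, authorship 1..2.3..
After op 6 (insert('m')): buffer="mkbpmkxmkaz" (len 11), cursors c1@1 c2@5 c3@8, authorship 11..22.33..
After op 7 (move_left): buffer="mkbpmkxmkaz" (len 11), cursors c1@0 c2@4 c3@7, authorship 11..22.33..

Answer: mkbpmkxmkaz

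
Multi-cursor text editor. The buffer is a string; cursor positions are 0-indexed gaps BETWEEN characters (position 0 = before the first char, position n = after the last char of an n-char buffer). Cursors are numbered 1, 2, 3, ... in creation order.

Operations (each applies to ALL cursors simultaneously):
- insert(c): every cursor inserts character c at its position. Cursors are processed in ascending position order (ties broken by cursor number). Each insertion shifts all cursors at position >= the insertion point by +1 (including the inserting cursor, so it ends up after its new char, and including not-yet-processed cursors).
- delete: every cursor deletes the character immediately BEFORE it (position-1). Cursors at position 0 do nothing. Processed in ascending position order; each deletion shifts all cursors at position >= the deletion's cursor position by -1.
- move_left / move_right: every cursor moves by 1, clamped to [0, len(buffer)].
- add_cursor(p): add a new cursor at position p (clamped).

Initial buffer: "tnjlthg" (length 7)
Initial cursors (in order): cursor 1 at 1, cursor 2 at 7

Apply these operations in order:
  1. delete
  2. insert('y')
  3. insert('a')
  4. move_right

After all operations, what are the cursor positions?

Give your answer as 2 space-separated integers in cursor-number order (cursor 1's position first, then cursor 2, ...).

Answer: 3 9

Derivation:
After op 1 (delete): buffer="njlth" (len 5), cursors c1@0 c2@5, authorship .....
After op 2 (insert('y')): buffer="ynjlthy" (len 7), cursors c1@1 c2@7, authorship 1.....2
After op 3 (insert('a')): buffer="yanjlthya" (len 9), cursors c1@2 c2@9, authorship 11.....22
After op 4 (move_right): buffer="yanjlthya" (len 9), cursors c1@3 c2@9, authorship 11.....22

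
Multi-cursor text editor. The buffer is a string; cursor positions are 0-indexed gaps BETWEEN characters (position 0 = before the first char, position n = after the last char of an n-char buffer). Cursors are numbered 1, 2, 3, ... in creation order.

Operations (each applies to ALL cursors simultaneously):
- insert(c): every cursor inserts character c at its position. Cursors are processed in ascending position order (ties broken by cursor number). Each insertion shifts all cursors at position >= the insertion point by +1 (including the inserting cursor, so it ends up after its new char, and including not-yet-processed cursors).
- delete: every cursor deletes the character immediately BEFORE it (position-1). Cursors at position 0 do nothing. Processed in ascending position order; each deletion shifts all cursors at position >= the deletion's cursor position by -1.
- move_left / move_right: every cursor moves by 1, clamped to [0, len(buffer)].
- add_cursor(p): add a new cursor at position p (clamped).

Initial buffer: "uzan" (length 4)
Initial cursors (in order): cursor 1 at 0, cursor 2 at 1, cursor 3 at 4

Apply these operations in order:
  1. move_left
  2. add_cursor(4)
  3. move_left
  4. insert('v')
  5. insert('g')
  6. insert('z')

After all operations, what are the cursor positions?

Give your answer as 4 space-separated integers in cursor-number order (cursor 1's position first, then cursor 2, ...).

After op 1 (move_left): buffer="uzan" (len 4), cursors c1@0 c2@0 c3@3, authorship ....
After op 2 (add_cursor(4)): buffer="uzan" (len 4), cursors c1@0 c2@0 c3@3 c4@4, authorship ....
After op 3 (move_left): buffer="uzan" (len 4), cursors c1@0 c2@0 c3@2 c4@3, authorship ....
After op 4 (insert('v')): buffer="vvuzvavn" (len 8), cursors c1@2 c2@2 c3@5 c4@7, authorship 12..3.4.
After op 5 (insert('g')): buffer="vvgguzvgavgn" (len 12), cursors c1@4 c2@4 c3@8 c4@11, authorship 1212..33.44.
After op 6 (insert('z')): buffer="vvggzzuzvgzavgzn" (len 16), cursors c1@6 c2@6 c3@11 c4@15, authorship 121212..333.444.

Answer: 6 6 11 15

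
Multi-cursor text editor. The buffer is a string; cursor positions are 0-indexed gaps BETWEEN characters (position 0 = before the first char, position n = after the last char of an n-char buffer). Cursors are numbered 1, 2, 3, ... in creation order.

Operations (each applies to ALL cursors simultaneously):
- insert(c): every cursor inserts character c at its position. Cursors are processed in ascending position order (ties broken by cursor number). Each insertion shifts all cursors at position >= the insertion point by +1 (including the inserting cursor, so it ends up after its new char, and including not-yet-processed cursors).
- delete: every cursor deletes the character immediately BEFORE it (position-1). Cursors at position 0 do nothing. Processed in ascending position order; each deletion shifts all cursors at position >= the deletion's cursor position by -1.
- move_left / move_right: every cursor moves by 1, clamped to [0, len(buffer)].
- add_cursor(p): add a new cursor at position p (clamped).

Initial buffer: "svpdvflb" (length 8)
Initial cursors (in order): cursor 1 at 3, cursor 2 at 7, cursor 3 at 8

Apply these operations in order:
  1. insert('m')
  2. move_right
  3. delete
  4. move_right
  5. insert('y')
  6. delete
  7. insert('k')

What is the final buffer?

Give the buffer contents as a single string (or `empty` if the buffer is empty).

After op 1 (insert('m')): buffer="svpmdvflmbm" (len 11), cursors c1@4 c2@9 c3@11, authorship ...1....2.3
After op 2 (move_right): buffer="svpmdvflmbm" (len 11), cursors c1@5 c2@10 c3@11, authorship ...1....2.3
After op 3 (delete): buffer="svpmvflm" (len 8), cursors c1@4 c2@8 c3@8, authorship ...1...2
After op 4 (move_right): buffer="svpmvflm" (len 8), cursors c1@5 c2@8 c3@8, authorship ...1...2
After op 5 (insert('y')): buffer="svpmvyflmyy" (len 11), cursors c1@6 c2@11 c3@11, authorship ...1.1..223
After op 6 (delete): buffer="svpmvflm" (len 8), cursors c1@5 c2@8 c3@8, authorship ...1...2
After op 7 (insert('k')): buffer="svpmvkflmkk" (len 11), cursors c1@6 c2@11 c3@11, authorship ...1.1..223

Answer: svpmvkflmkk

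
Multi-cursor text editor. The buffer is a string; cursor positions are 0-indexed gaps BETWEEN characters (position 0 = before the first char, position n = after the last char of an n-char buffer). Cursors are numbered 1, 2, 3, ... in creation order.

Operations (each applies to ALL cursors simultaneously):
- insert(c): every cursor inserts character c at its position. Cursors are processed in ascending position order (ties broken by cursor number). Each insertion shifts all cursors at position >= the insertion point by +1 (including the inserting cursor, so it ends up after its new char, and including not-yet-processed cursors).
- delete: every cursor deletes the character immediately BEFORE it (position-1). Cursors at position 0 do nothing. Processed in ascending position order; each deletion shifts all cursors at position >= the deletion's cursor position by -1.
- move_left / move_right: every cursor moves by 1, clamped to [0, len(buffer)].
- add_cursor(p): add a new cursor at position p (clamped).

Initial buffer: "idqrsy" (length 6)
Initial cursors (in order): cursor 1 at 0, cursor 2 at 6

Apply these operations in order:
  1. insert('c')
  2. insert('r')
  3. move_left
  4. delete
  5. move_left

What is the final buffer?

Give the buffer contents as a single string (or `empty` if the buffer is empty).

After op 1 (insert('c')): buffer="cidqrsyc" (len 8), cursors c1@1 c2@8, authorship 1......2
After op 2 (insert('r')): buffer="cridqrsycr" (len 10), cursors c1@2 c2@10, authorship 11......22
After op 3 (move_left): buffer="cridqrsycr" (len 10), cursors c1@1 c2@9, authorship 11......22
After op 4 (delete): buffer="ridqrsyr" (len 8), cursors c1@0 c2@7, authorship 1......2
After op 5 (move_left): buffer="ridqrsyr" (len 8), cursors c1@0 c2@6, authorship 1......2

Answer: ridqrsyr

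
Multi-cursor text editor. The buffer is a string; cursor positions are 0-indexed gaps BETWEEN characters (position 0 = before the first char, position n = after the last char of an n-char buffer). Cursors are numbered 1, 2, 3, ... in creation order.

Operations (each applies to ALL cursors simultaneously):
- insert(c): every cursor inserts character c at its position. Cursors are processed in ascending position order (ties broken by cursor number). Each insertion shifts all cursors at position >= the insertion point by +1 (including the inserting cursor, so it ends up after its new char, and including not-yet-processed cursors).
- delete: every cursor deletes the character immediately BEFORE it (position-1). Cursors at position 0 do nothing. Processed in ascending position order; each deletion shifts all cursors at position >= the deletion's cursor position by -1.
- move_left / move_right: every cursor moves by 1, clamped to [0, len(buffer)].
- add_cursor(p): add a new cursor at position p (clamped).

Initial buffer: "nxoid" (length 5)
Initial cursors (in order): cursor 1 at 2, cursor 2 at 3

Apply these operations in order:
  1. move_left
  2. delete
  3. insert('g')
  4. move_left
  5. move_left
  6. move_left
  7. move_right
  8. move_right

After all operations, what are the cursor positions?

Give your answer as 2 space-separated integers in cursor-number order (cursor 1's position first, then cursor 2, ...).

After op 1 (move_left): buffer="nxoid" (len 5), cursors c1@1 c2@2, authorship .....
After op 2 (delete): buffer="oid" (len 3), cursors c1@0 c2@0, authorship ...
After op 3 (insert('g')): buffer="ggoid" (len 5), cursors c1@2 c2@2, authorship 12...
After op 4 (move_left): buffer="ggoid" (len 5), cursors c1@1 c2@1, authorship 12...
After op 5 (move_left): buffer="ggoid" (len 5), cursors c1@0 c2@0, authorship 12...
After op 6 (move_left): buffer="ggoid" (len 5), cursors c1@0 c2@0, authorship 12...
After op 7 (move_right): buffer="ggoid" (len 5), cursors c1@1 c2@1, authorship 12...
After op 8 (move_right): buffer="ggoid" (len 5), cursors c1@2 c2@2, authorship 12...

Answer: 2 2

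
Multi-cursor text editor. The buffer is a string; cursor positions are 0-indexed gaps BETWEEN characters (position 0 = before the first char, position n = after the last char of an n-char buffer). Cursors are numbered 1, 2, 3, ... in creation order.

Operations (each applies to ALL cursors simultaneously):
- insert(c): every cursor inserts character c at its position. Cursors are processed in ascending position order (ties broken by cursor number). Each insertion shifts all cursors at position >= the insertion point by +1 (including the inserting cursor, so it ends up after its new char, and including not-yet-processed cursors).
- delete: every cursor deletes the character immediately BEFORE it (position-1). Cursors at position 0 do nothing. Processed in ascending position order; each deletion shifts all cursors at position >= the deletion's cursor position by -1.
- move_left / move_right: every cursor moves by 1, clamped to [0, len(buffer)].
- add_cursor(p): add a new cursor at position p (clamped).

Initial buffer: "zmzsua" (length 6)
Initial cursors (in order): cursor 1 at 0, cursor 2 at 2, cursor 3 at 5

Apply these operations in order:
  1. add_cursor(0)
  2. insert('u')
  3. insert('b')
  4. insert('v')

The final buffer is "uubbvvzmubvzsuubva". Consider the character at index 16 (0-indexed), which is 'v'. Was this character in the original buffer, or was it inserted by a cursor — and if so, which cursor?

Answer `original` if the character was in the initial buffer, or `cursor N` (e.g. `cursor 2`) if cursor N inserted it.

Answer: cursor 3

Derivation:
After op 1 (add_cursor(0)): buffer="zmzsua" (len 6), cursors c1@0 c4@0 c2@2 c3@5, authorship ......
After op 2 (insert('u')): buffer="uuzmuzsuua" (len 10), cursors c1@2 c4@2 c2@5 c3@9, authorship 14..2...3.
After op 3 (insert('b')): buffer="uubbzmubzsuuba" (len 14), cursors c1@4 c4@4 c2@8 c3@13, authorship 1414..22...33.
After op 4 (insert('v')): buffer="uubbvvzmubvzsuubva" (len 18), cursors c1@6 c4@6 c2@11 c3@17, authorship 141414..222...333.
Authorship (.=original, N=cursor N): 1 4 1 4 1 4 . . 2 2 2 . . . 3 3 3 .
Index 16: author = 3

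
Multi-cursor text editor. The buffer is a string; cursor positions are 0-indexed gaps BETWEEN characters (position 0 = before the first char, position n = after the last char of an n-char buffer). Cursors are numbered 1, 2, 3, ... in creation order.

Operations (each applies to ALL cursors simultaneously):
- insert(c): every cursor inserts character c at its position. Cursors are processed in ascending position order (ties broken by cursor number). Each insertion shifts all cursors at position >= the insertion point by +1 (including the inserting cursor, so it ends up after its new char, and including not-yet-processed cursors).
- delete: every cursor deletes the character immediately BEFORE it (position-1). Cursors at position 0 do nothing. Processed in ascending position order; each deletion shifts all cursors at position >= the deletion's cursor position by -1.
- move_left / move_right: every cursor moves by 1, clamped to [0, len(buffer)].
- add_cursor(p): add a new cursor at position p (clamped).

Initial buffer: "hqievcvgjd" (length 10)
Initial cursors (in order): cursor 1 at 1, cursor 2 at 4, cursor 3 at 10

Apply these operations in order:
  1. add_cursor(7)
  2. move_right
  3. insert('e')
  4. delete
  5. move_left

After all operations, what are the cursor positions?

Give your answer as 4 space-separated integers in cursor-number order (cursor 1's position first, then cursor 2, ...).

After op 1 (add_cursor(7)): buffer="hqievcvgjd" (len 10), cursors c1@1 c2@4 c4@7 c3@10, authorship ..........
After op 2 (move_right): buffer="hqievcvgjd" (len 10), cursors c1@2 c2@5 c4@8 c3@10, authorship ..........
After op 3 (insert('e')): buffer="hqeievecvgejde" (len 14), cursors c1@3 c2@7 c4@11 c3@14, authorship ..1...2...4..3
After op 4 (delete): buffer="hqievcvgjd" (len 10), cursors c1@2 c2@5 c4@8 c3@10, authorship ..........
After op 5 (move_left): buffer="hqievcvgjd" (len 10), cursors c1@1 c2@4 c4@7 c3@9, authorship ..........

Answer: 1 4 9 7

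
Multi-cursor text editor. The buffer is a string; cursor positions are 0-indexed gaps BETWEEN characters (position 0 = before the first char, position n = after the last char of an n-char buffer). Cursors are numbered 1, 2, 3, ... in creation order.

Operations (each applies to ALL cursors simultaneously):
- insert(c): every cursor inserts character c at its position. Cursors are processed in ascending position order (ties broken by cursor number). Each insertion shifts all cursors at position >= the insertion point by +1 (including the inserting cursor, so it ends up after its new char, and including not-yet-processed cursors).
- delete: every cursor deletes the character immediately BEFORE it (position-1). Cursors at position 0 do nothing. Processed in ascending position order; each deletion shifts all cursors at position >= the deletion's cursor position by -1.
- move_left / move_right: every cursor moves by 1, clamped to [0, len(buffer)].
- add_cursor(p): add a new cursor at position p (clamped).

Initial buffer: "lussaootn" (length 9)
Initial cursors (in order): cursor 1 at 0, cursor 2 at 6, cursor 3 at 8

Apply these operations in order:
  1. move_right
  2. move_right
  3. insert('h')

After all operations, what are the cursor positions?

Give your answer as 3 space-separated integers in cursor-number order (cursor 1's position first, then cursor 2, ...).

Answer: 3 10 12

Derivation:
After op 1 (move_right): buffer="lussaootn" (len 9), cursors c1@1 c2@7 c3@9, authorship .........
After op 2 (move_right): buffer="lussaootn" (len 9), cursors c1@2 c2@8 c3@9, authorship .........
After op 3 (insert('h')): buffer="luhssaoothnh" (len 12), cursors c1@3 c2@10 c3@12, authorship ..1......2.3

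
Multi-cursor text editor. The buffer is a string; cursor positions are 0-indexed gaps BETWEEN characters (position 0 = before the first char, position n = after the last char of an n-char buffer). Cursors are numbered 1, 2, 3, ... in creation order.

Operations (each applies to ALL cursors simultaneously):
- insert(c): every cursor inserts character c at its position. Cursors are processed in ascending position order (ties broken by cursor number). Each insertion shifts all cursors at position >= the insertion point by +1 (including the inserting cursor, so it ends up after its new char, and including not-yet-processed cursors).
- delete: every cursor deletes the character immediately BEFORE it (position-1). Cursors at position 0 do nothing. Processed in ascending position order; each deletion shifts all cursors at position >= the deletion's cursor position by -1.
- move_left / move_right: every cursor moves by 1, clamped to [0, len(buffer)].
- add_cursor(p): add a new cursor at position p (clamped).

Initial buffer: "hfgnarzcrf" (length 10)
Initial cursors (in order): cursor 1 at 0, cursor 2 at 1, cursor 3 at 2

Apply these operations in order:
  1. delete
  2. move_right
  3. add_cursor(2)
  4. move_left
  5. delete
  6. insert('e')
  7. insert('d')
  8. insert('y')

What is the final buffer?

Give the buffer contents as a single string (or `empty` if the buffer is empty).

After op 1 (delete): buffer="gnarzcrf" (len 8), cursors c1@0 c2@0 c3@0, authorship ........
After op 2 (move_right): buffer="gnarzcrf" (len 8), cursors c1@1 c2@1 c3@1, authorship ........
After op 3 (add_cursor(2)): buffer="gnarzcrf" (len 8), cursors c1@1 c2@1 c3@1 c4@2, authorship ........
After op 4 (move_left): buffer="gnarzcrf" (len 8), cursors c1@0 c2@0 c3@0 c4@1, authorship ........
After op 5 (delete): buffer="narzcrf" (len 7), cursors c1@0 c2@0 c3@0 c4@0, authorship .......
After op 6 (insert('e')): buffer="eeeenarzcrf" (len 11), cursors c1@4 c2@4 c3@4 c4@4, authorship 1234.......
After op 7 (insert('d')): buffer="eeeeddddnarzcrf" (len 15), cursors c1@8 c2@8 c3@8 c4@8, authorship 12341234.......
After op 8 (insert('y')): buffer="eeeeddddyyyynarzcrf" (len 19), cursors c1@12 c2@12 c3@12 c4@12, authorship 123412341234.......

Answer: eeeeddddyyyynarzcrf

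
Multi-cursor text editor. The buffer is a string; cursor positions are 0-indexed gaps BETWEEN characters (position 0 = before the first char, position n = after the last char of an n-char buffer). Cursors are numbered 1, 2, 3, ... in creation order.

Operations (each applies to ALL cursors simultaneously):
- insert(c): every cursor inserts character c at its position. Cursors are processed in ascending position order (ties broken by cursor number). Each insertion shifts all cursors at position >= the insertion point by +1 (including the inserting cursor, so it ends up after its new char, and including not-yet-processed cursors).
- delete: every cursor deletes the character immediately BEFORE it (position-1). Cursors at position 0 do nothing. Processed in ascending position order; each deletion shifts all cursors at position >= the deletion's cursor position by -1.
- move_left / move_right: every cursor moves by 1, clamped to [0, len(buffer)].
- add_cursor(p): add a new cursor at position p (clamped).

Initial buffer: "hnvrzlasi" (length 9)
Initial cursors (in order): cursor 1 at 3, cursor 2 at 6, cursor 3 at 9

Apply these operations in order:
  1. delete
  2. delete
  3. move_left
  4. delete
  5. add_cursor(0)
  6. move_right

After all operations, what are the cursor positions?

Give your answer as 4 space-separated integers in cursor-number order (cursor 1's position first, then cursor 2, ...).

Answer: 1 1 1 1

Derivation:
After op 1 (delete): buffer="hnrzas" (len 6), cursors c1@2 c2@4 c3@6, authorship ......
After op 2 (delete): buffer="hra" (len 3), cursors c1@1 c2@2 c3@3, authorship ...
After op 3 (move_left): buffer="hra" (len 3), cursors c1@0 c2@1 c3@2, authorship ...
After op 4 (delete): buffer="a" (len 1), cursors c1@0 c2@0 c3@0, authorship .
After op 5 (add_cursor(0)): buffer="a" (len 1), cursors c1@0 c2@0 c3@0 c4@0, authorship .
After op 6 (move_right): buffer="a" (len 1), cursors c1@1 c2@1 c3@1 c4@1, authorship .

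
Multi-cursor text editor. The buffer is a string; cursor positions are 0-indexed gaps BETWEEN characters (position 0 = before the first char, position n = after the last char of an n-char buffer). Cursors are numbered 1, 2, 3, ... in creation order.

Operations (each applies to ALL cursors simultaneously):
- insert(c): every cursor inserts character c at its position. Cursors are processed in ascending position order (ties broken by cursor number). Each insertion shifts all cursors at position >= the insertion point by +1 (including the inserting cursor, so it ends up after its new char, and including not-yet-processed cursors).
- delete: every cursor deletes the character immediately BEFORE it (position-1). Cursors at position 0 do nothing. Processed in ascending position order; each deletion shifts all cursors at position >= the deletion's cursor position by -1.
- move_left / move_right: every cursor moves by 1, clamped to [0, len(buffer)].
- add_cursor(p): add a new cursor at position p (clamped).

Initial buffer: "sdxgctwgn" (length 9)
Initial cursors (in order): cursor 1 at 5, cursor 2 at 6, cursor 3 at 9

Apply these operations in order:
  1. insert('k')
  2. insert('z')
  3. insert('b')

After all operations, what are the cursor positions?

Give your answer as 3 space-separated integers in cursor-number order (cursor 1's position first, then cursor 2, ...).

After op 1 (insert('k')): buffer="sdxgcktkwgnk" (len 12), cursors c1@6 c2@8 c3@12, authorship .....1.2...3
After op 2 (insert('z')): buffer="sdxgckztkzwgnkz" (len 15), cursors c1@7 c2@10 c3@15, authorship .....11.22...33
After op 3 (insert('b')): buffer="sdxgckzbtkzbwgnkzb" (len 18), cursors c1@8 c2@12 c3@18, authorship .....111.222...333

Answer: 8 12 18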